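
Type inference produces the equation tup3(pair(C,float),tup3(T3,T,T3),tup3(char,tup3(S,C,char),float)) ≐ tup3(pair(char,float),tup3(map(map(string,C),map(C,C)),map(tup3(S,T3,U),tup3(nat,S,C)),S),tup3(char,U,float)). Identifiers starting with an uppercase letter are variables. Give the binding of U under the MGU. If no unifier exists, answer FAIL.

Decompose tup3/3: pair(C,float) ≐ pair(char,float),  tup3(T3,T,T3) ≐ tup3(map(map(string,C),map(C,C)),map(tup3(S,T3,U),tup3(nat,S,C)),S),  tup3(char,tup3(S,C,char),float) ≐ tup3(char,U,float).
Decompose pair/2: C ≐ char,  float ≐ float.
Bind C := char; substituting into the 2 remaining equations that mention C gives: tup3(T3,T,T3) ≐ tup3(map(map(string,char),map(char,char)),map(tup3(S,T3,U),tup3(nat,S,char)),S),  tup3(char,tup3(S,char,char),float) ≐ tup3(char,U,float).
Delete trivial equation float ≐ float.
Decompose tup3/3: T3 ≐ map(map(string,char),map(char,char)),  T ≐ map(tup3(S,T3,U),tup3(nat,S,char)),  T3 ≐ S.
Bind T3 := map(map(string,char),map(char,char)); substituting into the 2 remaining equations that mention T3 gives: T ≐ map(tup3(S,map(map(string,char),map(char,char)),U),tup3(nat,S,char)),  map(map(string,char),map(char,char)) ≐ S.
Bind T := map(tup3(S,map(map(string,char),map(char,char)),U),tup3(nat,S,char)); no other remaining equation mentions T.
Bind S := map(map(string,char),map(char,char)); substituting into the remaining equation gives: tup3(char,tup3(map(map(string,char),map(char,char)),char,char),float) ≐ tup3(char,U,float). Substituting into the earlier binding gives T := map(tup3(map(map(string,char),map(char,char)),map(map(string,char),map(char,char)),U),tup3(nat,map(map(string,char),map(char,char)),char)).
Decompose tup3/3: char ≐ char,  tup3(map(map(string,char),map(char,char)),char,char) ≐ U,  float ≐ float.
Delete trivial equation char ≐ char.
Bind U := tup3(map(map(string,char),map(char,char)),char,char); no other remaining equation mentions U. Substituting into the earlier binding gives T := map(tup3(map(map(string,char),map(char,char)),map(map(string,char),map(char,char)),tup3(map(map(string,char),map(char,char)),char,char)),tup3(nat,map(map(string,char),map(char,char)),char)).
Delete trivial equation float ≐ float.
MGU = { C -> char, T3 -> map(map(string,char),map(char,char)), T -> map(tup3(map(map(string,char),map(char,char)),map(map(string,char),map(char,char)),tup3(map(map(string,char),map(char,char)),char,char)),tup3(nat,map(map(string,char),map(char,char)),char)), S -> map(map(string,char),map(char,char)), U -> tup3(map(map(string,char),map(char,char)),char,char) }, so U -> tup3(map(map(string,char),map(char,char)),char,char).

tup3(map(map(string,char),map(char,char)),char,char)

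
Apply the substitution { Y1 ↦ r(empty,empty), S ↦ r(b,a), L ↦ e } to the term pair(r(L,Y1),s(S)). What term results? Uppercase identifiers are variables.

pair(r(e,r(empty,empty)),s(r(b,a)))

Replace each occurrence of Y1 with r(empty,empty).
Replace each occurrence of S with r(b,a).
Replace each occurrence of L with e.
Result: pair(r(e,r(empty,empty)),s(r(b,a))).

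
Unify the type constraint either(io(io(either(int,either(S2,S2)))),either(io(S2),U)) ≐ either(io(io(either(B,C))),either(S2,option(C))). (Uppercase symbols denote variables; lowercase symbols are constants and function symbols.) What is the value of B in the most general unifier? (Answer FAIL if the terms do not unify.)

Decompose either/2: io(io(either(int,either(S2,S2)))) ≐ io(io(either(B,C))),  either(io(S2),U) ≐ either(S2,option(C)).
Decompose io/1: io(either(int,either(S2,S2))) ≐ io(either(B,C)).
Decompose io/1: either(int,either(S2,S2)) ≐ either(B,C).
Decompose either/2: int ≐ B,  either(S2,S2) ≐ C.
Bind B := int; no other remaining equation mentions B.
Bind C := either(S2,S2); substituting into the remaining equation gives: either(io(S2),U) ≐ either(S2,option(either(S2,S2))).
Decompose either/2: io(S2) ≐ S2,  U ≐ option(either(S2,S2)).
Occurs check fails: S2 occurs in io(S2); the equation S2 ≐ io(S2) has no finite solution.

FAIL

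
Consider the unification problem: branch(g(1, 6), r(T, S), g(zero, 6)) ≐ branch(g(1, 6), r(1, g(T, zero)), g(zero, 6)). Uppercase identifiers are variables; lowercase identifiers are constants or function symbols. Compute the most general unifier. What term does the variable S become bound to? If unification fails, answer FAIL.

g(1, zero)

Decompose branch/3: g(1, 6) ≐ g(1, 6),  r(T, S) ≐ r(1, g(T, zero)),  g(zero, 6) ≐ g(zero, 6).
Delete trivial equation g(1, 6) ≐ g(1, 6).
Decompose r/2: T ≐ 1,  S ≐ g(T, zero).
Bind T := 1; substituting into the one remaining equation that mentions T gives: S ≐ g(1, zero).
Bind S := g(1, zero); no other remaining equation mentions S.
Delete trivial equation g(zero, 6) ≐ g(zero, 6).
MGU = { T ↦ 1, S ↦ g(1, zero) }, so S ↦ g(1, zero).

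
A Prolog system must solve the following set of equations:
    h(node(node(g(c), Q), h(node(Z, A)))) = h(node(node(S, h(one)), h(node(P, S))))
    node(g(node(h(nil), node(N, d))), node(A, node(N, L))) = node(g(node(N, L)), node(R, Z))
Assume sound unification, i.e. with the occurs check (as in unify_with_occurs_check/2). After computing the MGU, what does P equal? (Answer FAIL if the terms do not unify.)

node(h(nil), node(h(nil), d))

Decompose h/1: node(node(g(c), Q), h(node(Z, A))) = node(node(S, h(one)), h(node(P, S))).
Decompose node/2: node(g(c), Q) = node(S, h(one)),  h(node(Z, A)) = h(node(P, S)).
Decompose node/2: g(c) = S,  Q = h(one).
Bind S := g(c); substituting into the one remaining equation that mentions S gives: h(node(Z, A)) = h(node(P, g(c))).
Bind Q := h(one); no other remaining equation mentions Q.
Decompose h/1: node(Z, A) = node(P, g(c)).
Decompose node/2: Z = P,  A = g(c).
Bind Z := P; substituting into the one remaining equation that mentions Z gives: node(g(node(h(nil), node(N, d))), node(A, node(N, L))) = node(g(node(N, L)), node(R, P)).
Bind A := g(c); substituting into the remaining equation gives: node(g(node(h(nil), node(N, d))), node(g(c), node(N, L))) = node(g(node(N, L)), node(R, P)).
Decompose node/2: g(node(h(nil), node(N, d))) = g(node(N, L)),  node(g(c), node(N, L)) = node(R, P).
Decompose g/1: node(h(nil), node(N, d)) = node(N, L).
Decompose node/2: h(nil) = N,  node(N, d) = L.
Bind N := h(nil); substituting into the remaining equations gives: node(h(nil), d) = L,  node(g(c), node(h(nil), L)) = node(R, P).
Bind L := node(h(nil), d); substituting into the remaining equation gives: node(g(c), node(h(nil), node(h(nil), d))) = node(R, P).
Decompose node/2: g(c) = R,  node(h(nil), node(h(nil), d)) = P.
Bind R := g(c); no other remaining equation mentions R.
Bind P := node(h(nil), node(h(nil), d)). Substituting into the earlier binding gives Z := node(h(nil), node(h(nil), d)).
MGU = { S = g(c), Q = h(one), Z = node(h(nil), node(h(nil), d)), A = g(c), N = h(nil), L = node(h(nil), d), R = g(c), P = node(h(nil), node(h(nil), d)) }, so P = node(h(nil), node(h(nil), d)).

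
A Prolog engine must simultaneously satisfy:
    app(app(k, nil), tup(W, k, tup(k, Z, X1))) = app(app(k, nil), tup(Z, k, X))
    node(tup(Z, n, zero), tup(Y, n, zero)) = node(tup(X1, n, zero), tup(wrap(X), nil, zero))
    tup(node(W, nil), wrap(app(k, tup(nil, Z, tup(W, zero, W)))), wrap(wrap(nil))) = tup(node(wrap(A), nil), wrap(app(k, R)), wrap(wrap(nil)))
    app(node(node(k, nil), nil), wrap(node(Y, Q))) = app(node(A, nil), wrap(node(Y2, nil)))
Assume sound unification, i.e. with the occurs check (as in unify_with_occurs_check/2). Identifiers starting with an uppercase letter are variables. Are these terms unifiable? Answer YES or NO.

NO

Decompose app/2: app(k, nil) = app(k, nil),  tup(W, k, tup(k, Z, X1)) = tup(Z, k, X).
Delete trivial equation app(k, nil) = app(k, nil).
Decompose tup/3: W = Z,  k = k,  tup(k, Z, X1) = X.
Bind W := Z; substituting into the one remaining equation that mentions W gives: tup(node(Z, nil), wrap(app(k, tup(nil, Z, tup(Z, zero, Z)))), wrap(wrap(nil))) = tup(node(wrap(A), nil), wrap(app(k, R)), wrap(wrap(nil))).
Delete trivial equation k = k.
Bind X := tup(k, Z, X1); substituting into the one remaining equation that mentions X gives: node(tup(Z, n, zero), tup(Y, n, zero)) = node(tup(X1, n, zero), tup(wrap(tup(k, Z, X1)), nil, zero)).
Decompose node/2: tup(Z, n, zero) = tup(X1, n, zero),  tup(Y, n, zero) = tup(wrap(tup(k, Z, X1)), nil, zero).
Decompose tup/3: Z = X1,  n = n,  zero = zero.
Bind Z := X1; substituting into the 2 remaining equations that mention Z gives: tup(Y, n, zero) = tup(wrap(tup(k, X1, X1)), nil, zero),  tup(node(X1, nil), wrap(app(k, tup(nil, X1, tup(X1, zero, X1)))), wrap(wrap(nil))) = tup(node(wrap(A), nil), wrap(app(k, R)), wrap(wrap(nil))). Substituting into the earlier bindings gives W := X1, X := tup(k, X1, X1).
Delete trivial equation n = n.
Delete trivial equation zero = zero.
Decompose tup/3: Y = wrap(tup(k, X1, X1)),  n = nil,  zero = zero.
Bind Y := wrap(tup(k, X1, X1)); substituting into the one remaining equation that mentions Y gives: app(node(node(k, nil), nil), wrap(node(wrap(tup(k, X1, X1)), Q))) = app(node(A, nil), wrap(node(Y2, nil))).
Clash: constants n and nil differ; no unifier exists.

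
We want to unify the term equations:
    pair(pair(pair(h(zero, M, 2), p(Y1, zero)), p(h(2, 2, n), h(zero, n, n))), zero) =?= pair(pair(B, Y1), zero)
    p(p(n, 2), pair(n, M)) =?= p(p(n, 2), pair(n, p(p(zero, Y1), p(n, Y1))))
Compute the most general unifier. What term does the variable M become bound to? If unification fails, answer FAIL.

Decompose pair/2: pair(pair(h(zero, M, 2), p(Y1, zero)), p(h(2, 2, n), h(zero, n, n))) =?= pair(B, Y1),  zero =?= zero.
Decompose pair/2: pair(h(zero, M, 2), p(Y1, zero)) =?= B,  p(h(2, 2, n), h(zero, n, n)) =?= Y1.
Bind B := pair(h(zero, M, 2), p(Y1, zero)); no other remaining equation mentions B.
Bind Y1 := p(h(2, 2, n), h(zero, n, n)); substituting into the one remaining equation that mentions Y1 gives: p(p(n, 2), pair(n, M)) =?= p(p(n, 2), pair(n, p(p(zero, p(h(2, 2, n), h(zero, n, n))), p(n, p(h(2, 2, n), h(zero, n, n)))))). Substituting into the earlier binding gives B := pair(h(zero, M, 2), p(p(h(2, 2, n), h(zero, n, n)), zero)).
Delete trivial equation zero =?= zero.
Decompose p/2: p(n, 2) =?= p(n, 2),  pair(n, M) =?= pair(n, p(p(zero, p(h(2, 2, n), h(zero, n, n))), p(n, p(h(2, 2, n), h(zero, n, n))))).
Delete trivial equation p(n, 2) =?= p(n, 2).
Decompose pair/2: n =?= n,  M =?= p(p(zero, p(h(2, 2, n), h(zero, n, n))), p(n, p(h(2, 2, n), h(zero, n, n)))).
Delete trivial equation n =?= n.
Bind M := p(p(zero, p(h(2, 2, n), h(zero, n, n))), p(n, p(h(2, 2, n), h(zero, n, n)))). Substituting into the earlier binding gives B := pair(h(zero, p(p(zero, p(h(2, 2, n), h(zero, n, n))), p(n, p(h(2, 2, n), h(zero, n, n)))), 2), p(p(h(2, 2, n), h(zero, n, n)), zero)).
MGU = { B -> pair(h(zero, p(p(zero, p(h(2, 2, n), h(zero, n, n))), p(n, p(h(2, 2, n), h(zero, n, n)))), 2), p(p(h(2, 2, n), h(zero, n, n)), zero)), Y1 -> p(h(2, 2, n), h(zero, n, n)), M -> p(p(zero, p(h(2, 2, n), h(zero, n, n))), p(n, p(h(2, 2, n), h(zero, n, n)))) }, so M -> p(p(zero, p(h(2, 2, n), h(zero, n, n))), p(n, p(h(2, 2, n), h(zero, n, n)))).

p(p(zero, p(h(2, 2, n), h(zero, n, n))), p(n, p(h(2, 2, n), h(zero, n, n))))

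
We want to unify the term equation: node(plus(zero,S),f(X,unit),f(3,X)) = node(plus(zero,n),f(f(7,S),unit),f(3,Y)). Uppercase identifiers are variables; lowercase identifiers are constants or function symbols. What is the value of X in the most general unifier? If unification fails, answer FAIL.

Decompose node/3: plus(zero,S) = plus(zero,n),  f(X,unit) = f(f(7,S),unit),  f(3,X) = f(3,Y).
Decompose plus/2: zero = zero,  S = n.
Delete trivial equation zero = zero.
Bind S := n; substituting into the one remaining equation that mentions S gives: f(X,unit) = f(f(7,n),unit).
Decompose f/2: X = f(7,n),  unit = unit.
Bind X := f(7,n); substituting into the one remaining equation that mentions X gives: f(3,f(7,n)) = f(3,Y).
Delete trivial equation unit = unit.
Decompose f/2: 3 = 3,  f(7,n) = Y.
Delete trivial equation 3 = 3.
Bind Y := f(7,n).
MGU = { S -> n, X -> f(7,n), Y -> f(7,n) }, so X -> f(7,n).

f(7,n)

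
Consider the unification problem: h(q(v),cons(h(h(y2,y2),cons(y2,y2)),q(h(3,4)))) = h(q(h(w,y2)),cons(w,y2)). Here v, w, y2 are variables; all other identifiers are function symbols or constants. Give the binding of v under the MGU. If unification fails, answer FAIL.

h(h(h(q(h(3,4)),q(h(3,4))),cons(q(h(3,4)),q(h(3,4)))),q(h(3,4)))

Decompose h/2: q(v) = q(h(w,y2)),  cons(h(h(y2,y2),cons(y2,y2)),q(h(3,4))) = cons(w,y2).
Decompose q/1: v = h(w,y2).
Bind v := h(w,y2); no other remaining equation mentions v.
Decompose cons/2: h(h(y2,y2),cons(y2,y2)) = w,  q(h(3,4)) = y2.
Bind w := h(h(y2,y2),cons(y2,y2)); no other remaining equation mentions w. Substituting into the earlier binding gives v := h(h(h(y2,y2),cons(y2,y2)),y2).
Bind y2 := q(h(3,4)). Substituting into the earlier bindings gives v := h(h(h(q(h(3,4)),q(h(3,4))),cons(q(h(3,4)),q(h(3,4)))),q(h(3,4))), w := h(h(q(h(3,4)),q(h(3,4))),cons(q(h(3,4)),q(h(3,4)))).
MGU = { v := h(h(h(q(h(3,4)),q(h(3,4))),cons(q(h(3,4)),q(h(3,4)))),q(h(3,4))), w := h(h(q(h(3,4)),q(h(3,4))),cons(q(h(3,4)),q(h(3,4)))), y2 := q(h(3,4)) }, so v := h(h(h(q(h(3,4)),q(h(3,4))),cons(q(h(3,4)),q(h(3,4)))),q(h(3,4))).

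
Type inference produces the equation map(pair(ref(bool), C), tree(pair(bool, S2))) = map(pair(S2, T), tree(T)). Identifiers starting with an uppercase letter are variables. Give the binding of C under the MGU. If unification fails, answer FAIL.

pair(bool, ref(bool))

Decompose map/2: pair(ref(bool), C) = pair(S2, T),  tree(pair(bool, S2)) = tree(T).
Decompose pair/2: ref(bool) = S2,  C = T.
Bind S2 := ref(bool); substituting into the one remaining equation that mentions S2 gives: tree(pair(bool, ref(bool))) = tree(T).
Bind C := T; no other remaining equation mentions C.
Decompose tree/1: pair(bool, ref(bool)) = T.
Bind T := pair(bool, ref(bool)). Substituting into the earlier binding gives C := pair(bool, ref(bool)).
MGU = { S2 := ref(bool), C := pair(bool, ref(bool)), T := pair(bool, ref(bool)) }, so C := pair(bool, ref(bool)).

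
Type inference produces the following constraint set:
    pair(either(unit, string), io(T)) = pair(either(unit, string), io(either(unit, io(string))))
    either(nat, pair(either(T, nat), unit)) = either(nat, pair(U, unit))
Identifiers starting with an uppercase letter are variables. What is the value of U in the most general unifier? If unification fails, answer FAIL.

either(either(unit, io(string)), nat)

Decompose pair/2: either(unit, string) = either(unit, string),  io(T) = io(either(unit, io(string))).
Delete trivial equation either(unit, string) = either(unit, string).
Decompose io/1: T = either(unit, io(string)).
Bind T := either(unit, io(string)); substituting into the remaining equation gives: either(nat, pair(either(either(unit, io(string)), nat), unit)) = either(nat, pair(U, unit)).
Decompose either/2: nat = nat,  pair(either(either(unit, io(string)), nat), unit) = pair(U, unit).
Delete trivial equation nat = nat.
Decompose pair/2: either(either(unit, io(string)), nat) = U,  unit = unit.
Bind U := either(either(unit, io(string)), nat); no other remaining equation mentions U.
Delete trivial equation unit = unit.
MGU = { T := either(unit, io(string)), U := either(either(unit, io(string)), nat) }, so U := either(either(unit, io(string)), nat).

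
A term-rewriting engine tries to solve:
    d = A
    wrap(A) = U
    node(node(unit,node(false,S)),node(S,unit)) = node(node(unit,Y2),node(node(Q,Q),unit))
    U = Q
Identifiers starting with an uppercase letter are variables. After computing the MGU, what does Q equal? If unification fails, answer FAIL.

Bind A := d; substituting into the one remaining equation that mentions A gives: wrap(d) = U.
Bind U := wrap(d); substituting into the one remaining equation that mentions U gives: wrap(d) = Q.
Decompose node/2: node(unit,node(false,S)) = node(unit,Y2),  node(S,unit) = node(node(Q,Q),unit).
Decompose node/2: unit = unit,  node(false,S) = Y2.
Delete trivial equation unit = unit.
Bind Y2 := node(false,S); no other remaining equation mentions Y2.
Decompose node/2: S = node(Q,Q),  unit = unit.
Bind S := node(Q,Q); no other remaining equation mentions S. Substituting into the earlier binding gives Y2 := node(false,node(Q,Q)).
Delete trivial equation unit = unit.
Bind Q := wrap(d). Substituting into the earlier bindings gives Y2 := node(false,node(wrap(d),wrap(d))), S := node(wrap(d),wrap(d)).
MGU = { A -> d, U -> wrap(d), Y2 -> node(false,node(wrap(d),wrap(d))), S -> node(wrap(d),wrap(d)), Q -> wrap(d) }, so Q -> wrap(d).

wrap(d)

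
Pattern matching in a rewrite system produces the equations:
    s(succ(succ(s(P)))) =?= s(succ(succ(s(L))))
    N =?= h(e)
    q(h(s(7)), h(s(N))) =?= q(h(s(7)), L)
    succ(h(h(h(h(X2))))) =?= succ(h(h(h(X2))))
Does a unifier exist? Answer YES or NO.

Decompose s/1: succ(succ(s(P))) =?= succ(succ(s(L))).
Decompose succ/1: succ(s(P)) =?= succ(s(L)).
Decompose succ/1: s(P) =?= s(L).
Decompose s/1: P =?= L.
Bind P := L; no other remaining equation mentions P.
Bind N := h(e); substituting into the one remaining equation that mentions N gives: q(h(s(7)), h(s(h(e)))) =?= q(h(s(7)), L).
Decompose q/2: h(s(7)) =?= h(s(7)),  h(s(h(e))) =?= L.
Delete trivial equation h(s(7)) =?= h(s(7)).
Bind L := h(s(h(e))); no other remaining equation mentions L. Substituting into the earlier binding gives P := h(s(h(e))).
Decompose succ/1: h(h(h(h(X2)))) =?= h(h(h(X2))).
Decompose h/1: h(h(h(X2))) =?= h(h(X2)).
Decompose h/1: h(h(X2)) =?= h(X2).
Decompose h/1: h(X2) =?= X2.
Occurs check fails: X2 occurs in h(X2); the equation X2 =?= h(X2) has no finite solution.

NO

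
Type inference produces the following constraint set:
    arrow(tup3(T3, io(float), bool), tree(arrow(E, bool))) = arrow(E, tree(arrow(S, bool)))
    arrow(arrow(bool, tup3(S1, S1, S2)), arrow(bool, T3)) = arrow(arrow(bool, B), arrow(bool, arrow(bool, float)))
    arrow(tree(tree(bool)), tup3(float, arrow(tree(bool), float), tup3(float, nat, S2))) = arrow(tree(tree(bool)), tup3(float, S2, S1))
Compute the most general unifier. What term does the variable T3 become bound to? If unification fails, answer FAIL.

Decompose arrow/2: tup3(T3, io(float), bool) = E,  tree(arrow(E, bool)) = tree(arrow(S, bool)).
Bind E := tup3(T3, io(float), bool); substituting into the one remaining equation that mentions E gives: tree(arrow(tup3(T3, io(float), bool), bool)) = tree(arrow(S, bool)).
Decompose tree/1: arrow(tup3(T3, io(float), bool), bool) = arrow(S, bool).
Decompose arrow/2: tup3(T3, io(float), bool) = S,  bool = bool.
Bind S := tup3(T3, io(float), bool); no other remaining equation mentions S.
Delete trivial equation bool = bool.
Decompose arrow/2: arrow(bool, tup3(S1, S1, S2)) = arrow(bool, B),  arrow(bool, T3) = arrow(bool, arrow(bool, float)).
Decompose arrow/2: bool = bool,  tup3(S1, S1, S2) = B.
Delete trivial equation bool = bool.
Bind B := tup3(S1, S1, S2); no other remaining equation mentions B.
Decompose arrow/2: bool = bool,  T3 = arrow(bool, float).
Delete trivial equation bool = bool.
Bind T3 := arrow(bool, float); no other remaining equation mentions T3. Substituting into the earlier bindings gives E := tup3(arrow(bool, float), io(float), bool), S := tup3(arrow(bool, float), io(float), bool).
Decompose arrow/2: tree(tree(bool)) = tree(tree(bool)),  tup3(float, arrow(tree(bool), float), tup3(float, nat, S2)) = tup3(float, S2, S1).
Delete trivial equation tree(tree(bool)) = tree(tree(bool)).
Decompose tup3/3: float = float,  arrow(tree(bool), float) = S2,  tup3(float, nat, S2) = S1.
Delete trivial equation float = float.
Bind S2 := arrow(tree(bool), float); substituting into the remaining equation gives: tup3(float, nat, arrow(tree(bool), float)) = S1. Substituting into the earlier binding gives B := tup3(S1, S1, arrow(tree(bool), float)).
Bind S1 := tup3(float, nat, arrow(tree(bool), float)). Substituting into the earlier binding gives B := tup3(tup3(float, nat, arrow(tree(bool), float)), tup3(float, nat, arrow(tree(bool), float)), arrow(tree(bool), float)).
MGU = { E ↦ tup3(arrow(bool, float), io(float), bool), S ↦ tup3(arrow(bool, float), io(float), bool), B ↦ tup3(tup3(float, nat, arrow(tree(bool), float)), tup3(float, nat, arrow(tree(bool), float)), arrow(tree(bool), float)), T3 ↦ arrow(bool, float), S2 ↦ arrow(tree(bool), float), S1 ↦ tup3(float, nat, arrow(tree(bool), float)) }, so T3 ↦ arrow(bool, float).

arrow(bool, float)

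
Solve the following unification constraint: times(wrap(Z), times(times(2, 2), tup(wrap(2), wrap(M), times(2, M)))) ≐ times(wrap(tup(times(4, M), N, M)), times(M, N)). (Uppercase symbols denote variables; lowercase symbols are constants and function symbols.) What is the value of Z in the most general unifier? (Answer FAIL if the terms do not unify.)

Decompose times/2: wrap(Z) ≐ wrap(tup(times(4, M), N, M)),  times(times(2, 2), tup(wrap(2), wrap(M), times(2, M))) ≐ times(M, N).
Decompose wrap/1: Z ≐ tup(times(4, M), N, M).
Bind Z := tup(times(4, M), N, M); no other remaining equation mentions Z.
Decompose times/2: times(2, 2) ≐ M,  tup(wrap(2), wrap(M), times(2, M)) ≐ N.
Bind M := times(2, 2); substituting into the remaining equation gives: tup(wrap(2), wrap(times(2, 2)), times(2, times(2, 2))) ≐ N. Substituting into the earlier binding gives Z := tup(times(4, times(2, 2)), N, times(2, 2)).
Bind N := tup(wrap(2), wrap(times(2, 2)), times(2, times(2, 2))). Substituting into the earlier binding gives Z := tup(times(4, times(2, 2)), tup(wrap(2), wrap(times(2, 2)), times(2, times(2, 2))), times(2, 2)).
MGU = { Z -> tup(times(4, times(2, 2)), tup(wrap(2), wrap(times(2, 2)), times(2, times(2, 2))), times(2, 2)), M -> times(2, 2), N -> tup(wrap(2), wrap(times(2, 2)), times(2, times(2, 2))) }, so Z -> tup(times(4, times(2, 2)), tup(wrap(2), wrap(times(2, 2)), times(2, times(2, 2))), times(2, 2)).

tup(times(4, times(2, 2)), tup(wrap(2), wrap(times(2, 2)), times(2, times(2, 2))), times(2, 2))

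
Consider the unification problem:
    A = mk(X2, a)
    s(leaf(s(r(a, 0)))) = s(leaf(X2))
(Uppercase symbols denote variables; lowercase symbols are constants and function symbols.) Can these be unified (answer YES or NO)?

Bind A := mk(X2, a); no other remaining equation mentions A.
Decompose s/1: leaf(s(r(a, 0))) = leaf(X2).
Decompose leaf/1: s(r(a, 0)) = X2.
Bind X2 := s(r(a, 0)). Substituting into the earlier binding gives A := mk(s(r(a, 0)), a).
No equations remain and no clash or occurs-check failure arose, so a unifier exists.

YES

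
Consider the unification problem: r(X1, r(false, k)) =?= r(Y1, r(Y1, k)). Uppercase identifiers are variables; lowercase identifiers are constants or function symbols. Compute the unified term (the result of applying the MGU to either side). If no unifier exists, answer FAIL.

r(false, r(false, k))

Decompose r/2: X1 =?= Y1,  r(false, k) =?= r(Y1, k).
Bind X1 := Y1; no other remaining equation mentions X1.
Decompose r/2: false =?= Y1,  k =?= k.
Bind Y1 := false; no other remaining equation mentions Y1. Substituting into the earlier binding gives X1 := false.
Delete trivial equation k =?= k.
Applying the MGU to either side gives r(false, r(false, k)).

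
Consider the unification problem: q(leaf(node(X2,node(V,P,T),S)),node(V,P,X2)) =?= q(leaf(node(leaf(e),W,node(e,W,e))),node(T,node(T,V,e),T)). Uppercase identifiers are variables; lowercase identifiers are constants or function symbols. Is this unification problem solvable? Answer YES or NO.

YES

Decompose q/2: leaf(node(X2,node(V,P,T),S)) =?= leaf(node(leaf(e),W,node(e,W,e))),  node(V,P,X2) =?= node(T,node(T,V,e),T).
Decompose leaf/1: node(X2,node(V,P,T),S) =?= node(leaf(e),W,node(e,W,e)).
Decompose node/3: X2 =?= leaf(e),  node(V,P,T) =?= W,  S =?= node(e,W,e).
Bind X2 := leaf(e); substituting into the one remaining equation that mentions X2 gives: node(V,P,leaf(e)) =?= node(T,node(T,V,e),T).
Bind W := node(V,P,T); substituting into the one remaining equation that mentions W gives: S =?= node(e,node(V,P,T),e).
Bind S := node(e,node(V,P,T),e); no other remaining equation mentions S.
Decompose node/3: V =?= T,  P =?= node(T,V,e),  leaf(e) =?= T.
Bind V := T; substituting into the one remaining equation that mentions V gives: P =?= node(T,T,e). Substituting into the earlier bindings gives W := node(T,P,T), S := node(e,node(T,P,T),e).
Bind P := node(T,T,e); no other remaining equation mentions P. Substituting into the earlier bindings gives W := node(T,node(T,T,e),T), S := node(e,node(T,node(T,T,e),T),e).
Bind T := leaf(e). Substituting into the earlier bindings gives W := node(leaf(e),node(leaf(e),leaf(e),e),leaf(e)), S := node(e,node(leaf(e),node(leaf(e),leaf(e),e),leaf(e)),e), V := leaf(e), P := node(leaf(e),leaf(e),e).
No equations remain and no clash or occurs-check failure arose, so a unifier exists.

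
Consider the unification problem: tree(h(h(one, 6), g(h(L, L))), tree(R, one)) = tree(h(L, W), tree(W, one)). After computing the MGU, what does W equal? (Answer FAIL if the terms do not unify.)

g(h(h(one, 6), h(one, 6)))

Decompose tree/2: h(h(one, 6), g(h(L, L))) = h(L, W),  tree(R, one) = tree(W, one).
Decompose h/2: h(one, 6) = L,  g(h(L, L)) = W.
Bind L := h(one, 6); substituting into the one remaining equation that mentions L gives: g(h(h(one, 6), h(one, 6))) = W.
Bind W := g(h(h(one, 6), h(one, 6))); substituting into the remaining equation gives: tree(R, one) = tree(g(h(h(one, 6), h(one, 6))), one).
Decompose tree/2: R = g(h(h(one, 6), h(one, 6))),  one = one.
Bind R := g(h(h(one, 6), h(one, 6))); no other remaining equation mentions R.
Delete trivial equation one = one.
MGU = { L -> h(one, 6), W -> g(h(h(one, 6), h(one, 6))), R -> g(h(h(one, 6), h(one, 6))) }, so W -> g(h(h(one, 6), h(one, 6))).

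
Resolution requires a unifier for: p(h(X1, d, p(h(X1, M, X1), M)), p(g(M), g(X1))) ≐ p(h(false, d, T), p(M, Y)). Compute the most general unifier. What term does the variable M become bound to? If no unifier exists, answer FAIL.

Decompose p/2: h(X1, d, p(h(X1, M, X1), M)) ≐ h(false, d, T),  p(g(M), g(X1)) ≐ p(M, Y).
Decompose h/3: X1 ≐ false,  d ≐ d,  p(h(X1, M, X1), M) ≐ T.
Bind X1 := false; substituting into the 2 remaining equations that mention X1 gives: p(h(false, M, false), M) ≐ T,  p(g(M), g(false)) ≐ p(M, Y).
Delete trivial equation d ≐ d.
Bind T := p(h(false, M, false), M); no other remaining equation mentions T.
Decompose p/2: g(M) ≐ M,  g(false) ≐ Y.
Occurs check fails: M occurs in g(M); the equation M ≐ g(M) has no finite solution.

FAIL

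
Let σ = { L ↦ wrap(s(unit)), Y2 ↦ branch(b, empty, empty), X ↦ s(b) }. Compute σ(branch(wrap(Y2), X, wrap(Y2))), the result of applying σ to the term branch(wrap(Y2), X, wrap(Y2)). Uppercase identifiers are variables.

Replace each occurrence of Y2 with branch(b, empty, empty).
Replace each occurrence of X with s(b).
Result: branch(wrap(branch(b, empty, empty)), s(b), wrap(branch(b, empty, empty))).

branch(wrap(branch(b, empty, empty)), s(b), wrap(branch(b, empty, empty)))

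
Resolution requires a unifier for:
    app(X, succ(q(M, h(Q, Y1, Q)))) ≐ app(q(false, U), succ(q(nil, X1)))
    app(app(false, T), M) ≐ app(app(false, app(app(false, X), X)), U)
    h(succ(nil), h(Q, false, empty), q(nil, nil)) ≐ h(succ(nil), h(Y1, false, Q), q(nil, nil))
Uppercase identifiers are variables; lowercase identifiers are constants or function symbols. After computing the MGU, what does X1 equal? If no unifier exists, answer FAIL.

Decompose app/2: X ≐ q(false, U),  succ(q(M, h(Q, Y1, Q))) ≐ succ(q(nil, X1)).
Bind X := q(false, U); substituting into the one remaining equation that mentions X gives: app(app(false, T), M) ≐ app(app(false, app(app(false, q(false, U)), q(false, U))), U).
Decompose succ/1: q(M, h(Q, Y1, Q)) ≐ q(nil, X1).
Decompose q/2: M ≐ nil,  h(Q, Y1, Q) ≐ X1.
Bind M := nil; substituting into the one remaining equation that mentions M gives: app(app(false, T), nil) ≐ app(app(false, app(app(false, q(false, U)), q(false, U))), U).
Bind X1 := h(Q, Y1, Q); no other remaining equation mentions X1.
Decompose app/2: app(false, T) ≐ app(false, app(app(false, q(false, U)), q(false, U))),  nil ≐ U.
Decompose app/2: false ≐ false,  T ≐ app(app(false, q(false, U)), q(false, U)).
Delete trivial equation false ≐ false.
Bind T := app(app(false, q(false, U)), q(false, U)); no other remaining equation mentions T.
Bind U := nil; no other remaining equation mentions U. Substituting into the earlier bindings gives X := q(false, nil), T := app(app(false, q(false, nil)), q(false, nil)).
Decompose h/3: succ(nil) ≐ succ(nil),  h(Q, false, empty) ≐ h(Y1, false, Q),  q(nil, nil) ≐ q(nil, nil).
Delete trivial equation succ(nil) ≐ succ(nil).
Decompose h/3: Q ≐ Y1,  false ≐ false,  empty ≐ Q.
Bind Q := Y1; substituting into the one remaining equation that mentions Q gives: empty ≐ Y1. Substituting into the earlier binding gives X1 := h(Y1, Y1, Y1).
Delete trivial equation false ≐ false.
Bind Y1 := empty; no other remaining equation mentions Y1. Substituting into the earlier bindings gives X1 := h(empty, empty, empty), Q := empty.
Delete trivial equation q(nil, nil) ≐ q(nil, nil).
MGU = { X -> q(false, nil), M -> nil, X1 -> h(empty, empty, empty), T -> app(app(false, q(false, nil)), q(false, nil)), U -> nil, Q -> empty, Y1 -> empty }, so X1 -> h(empty, empty, empty).

h(empty, empty, empty)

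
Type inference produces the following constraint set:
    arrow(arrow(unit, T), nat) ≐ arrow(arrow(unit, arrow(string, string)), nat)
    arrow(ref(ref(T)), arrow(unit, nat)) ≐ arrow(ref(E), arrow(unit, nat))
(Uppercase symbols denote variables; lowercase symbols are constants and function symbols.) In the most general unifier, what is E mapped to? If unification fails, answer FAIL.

ref(arrow(string, string))

Decompose arrow/2: arrow(unit, T) ≐ arrow(unit, arrow(string, string)),  nat ≐ nat.
Decompose arrow/2: unit ≐ unit,  T ≐ arrow(string, string).
Delete trivial equation unit ≐ unit.
Bind T := arrow(string, string); substituting into the one remaining equation that mentions T gives: arrow(ref(ref(arrow(string, string))), arrow(unit, nat)) ≐ arrow(ref(E), arrow(unit, nat)).
Delete trivial equation nat ≐ nat.
Decompose arrow/2: ref(ref(arrow(string, string))) ≐ ref(E),  arrow(unit, nat) ≐ arrow(unit, nat).
Decompose ref/1: ref(arrow(string, string)) ≐ E.
Bind E := ref(arrow(string, string)); no other remaining equation mentions E.
Delete trivial equation arrow(unit, nat) ≐ arrow(unit, nat).
MGU = { T := arrow(string, string), E := ref(arrow(string, string)) }, so E := ref(arrow(string, string)).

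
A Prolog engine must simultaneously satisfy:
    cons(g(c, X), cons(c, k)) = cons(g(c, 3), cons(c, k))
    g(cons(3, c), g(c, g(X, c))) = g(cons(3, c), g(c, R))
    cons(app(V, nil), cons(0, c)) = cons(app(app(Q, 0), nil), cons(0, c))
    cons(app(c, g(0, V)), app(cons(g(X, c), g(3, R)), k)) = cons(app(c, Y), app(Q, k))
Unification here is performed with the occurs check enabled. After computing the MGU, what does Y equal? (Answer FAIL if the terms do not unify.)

g(0, app(cons(g(3, c), g(3, g(3, c))), 0))

Decompose cons/2: g(c, X) = g(c, 3),  cons(c, k) = cons(c, k).
Decompose g/2: c = c,  X = 3.
Delete trivial equation c = c.
Bind X := 3; substituting into the 2 remaining equations that mention X gives: g(cons(3, c), g(c, g(3, c))) = g(cons(3, c), g(c, R)),  cons(app(c, g(0, V)), app(cons(g(3, c), g(3, R)), k)) = cons(app(c, Y), app(Q, k)).
Delete trivial equation cons(c, k) = cons(c, k).
Decompose g/2: cons(3, c) = cons(3, c),  g(c, g(3, c)) = g(c, R).
Delete trivial equation cons(3, c) = cons(3, c).
Decompose g/2: c = c,  g(3, c) = R.
Delete trivial equation c = c.
Bind R := g(3, c); substituting into the one remaining equation that mentions R gives: cons(app(c, g(0, V)), app(cons(g(3, c), g(3, g(3, c))), k)) = cons(app(c, Y), app(Q, k)).
Decompose cons/2: app(V, nil) = app(app(Q, 0), nil),  cons(0, c) = cons(0, c).
Decompose app/2: V = app(Q, 0),  nil = nil.
Bind V := app(Q, 0); substituting into the one remaining equation that mentions V gives: cons(app(c, g(0, app(Q, 0))), app(cons(g(3, c), g(3, g(3, c))), k)) = cons(app(c, Y), app(Q, k)).
Delete trivial equation nil = nil.
Delete trivial equation cons(0, c) = cons(0, c).
Decompose cons/2: app(c, g(0, app(Q, 0))) = app(c, Y),  app(cons(g(3, c), g(3, g(3, c))), k) = app(Q, k).
Decompose app/2: c = c,  g(0, app(Q, 0)) = Y.
Delete trivial equation c = c.
Bind Y := g(0, app(Q, 0)); no other remaining equation mentions Y.
Decompose app/2: cons(g(3, c), g(3, g(3, c))) = Q,  k = k.
Bind Q := cons(g(3, c), g(3, g(3, c))); no other remaining equation mentions Q. Substituting into the earlier bindings gives V := app(cons(g(3, c), g(3, g(3, c))), 0), Y := g(0, app(cons(g(3, c), g(3, g(3, c))), 0)).
Delete trivial equation k = k.
MGU = { X ↦ 3, R ↦ g(3, c), V ↦ app(cons(g(3, c), g(3, g(3, c))), 0), Y ↦ g(0, app(cons(g(3, c), g(3, g(3, c))), 0)), Q ↦ cons(g(3, c), g(3, g(3, c))) }, so Y ↦ g(0, app(cons(g(3, c), g(3, g(3, c))), 0)).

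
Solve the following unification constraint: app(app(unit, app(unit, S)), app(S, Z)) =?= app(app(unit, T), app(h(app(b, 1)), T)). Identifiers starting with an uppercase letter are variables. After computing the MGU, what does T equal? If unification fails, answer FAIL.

app(unit, h(app(b, 1)))

Decompose app/2: app(unit, app(unit, S)) =?= app(unit, T),  app(S, Z) =?= app(h(app(b, 1)), T).
Decompose app/2: unit =?= unit,  app(unit, S) =?= T.
Delete trivial equation unit =?= unit.
Bind T := app(unit, S); substituting into the remaining equation gives: app(S, Z) =?= app(h(app(b, 1)), app(unit, S)).
Decompose app/2: S =?= h(app(b, 1)),  Z =?= app(unit, S).
Bind S := h(app(b, 1)); substituting into the remaining equation gives: Z =?= app(unit, h(app(b, 1))). Substituting into the earlier binding gives T := app(unit, h(app(b, 1))).
Bind Z := app(unit, h(app(b, 1))).
MGU = { T := app(unit, h(app(b, 1))), S := h(app(b, 1)), Z := app(unit, h(app(b, 1))) }, so T := app(unit, h(app(b, 1))).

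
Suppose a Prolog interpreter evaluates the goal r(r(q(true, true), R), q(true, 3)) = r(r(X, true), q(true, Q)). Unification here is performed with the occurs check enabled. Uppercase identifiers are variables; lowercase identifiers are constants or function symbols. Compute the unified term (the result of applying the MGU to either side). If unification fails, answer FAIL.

r(r(q(true, true), true), q(true, 3))

Decompose r/2: r(q(true, true), R) = r(X, true),  q(true, 3) = q(true, Q).
Decompose r/2: q(true, true) = X,  R = true.
Bind X := q(true, true); no other remaining equation mentions X.
Bind R := true; no other remaining equation mentions R.
Decompose q/2: true = true,  3 = Q.
Delete trivial equation true = true.
Bind Q := 3.
Applying the MGU to either side gives r(r(q(true, true), true), q(true, 3)).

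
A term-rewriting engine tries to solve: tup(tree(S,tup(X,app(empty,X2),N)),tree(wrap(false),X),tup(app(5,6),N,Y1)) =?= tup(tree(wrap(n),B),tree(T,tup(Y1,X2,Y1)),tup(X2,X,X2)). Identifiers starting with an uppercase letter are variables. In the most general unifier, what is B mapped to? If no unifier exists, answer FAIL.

tup(tup(app(5,6),app(5,6),app(5,6)),app(empty,app(5,6)),tup(app(5,6),app(5,6),app(5,6)))

Decompose tup/3: tree(S,tup(X,app(empty,X2),N)) =?= tree(wrap(n),B),  tree(wrap(false),X) =?= tree(T,tup(Y1,X2,Y1)),  tup(app(5,6),N,Y1) =?= tup(X2,X,X2).
Decompose tree/2: S =?= wrap(n),  tup(X,app(empty,X2),N) =?= B.
Bind S := wrap(n); no other remaining equation mentions S.
Bind B := tup(X,app(empty,X2),N); no other remaining equation mentions B.
Decompose tree/2: wrap(false) =?= T,  X =?= tup(Y1,X2,Y1).
Bind T := wrap(false); no other remaining equation mentions T.
Bind X := tup(Y1,X2,Y1); substituting into the remaining equation gives: tup(app(5,6),N,Y1) =?= tup(X2,tup(Y1,X2,Y1),X2). Substituting into the earlier binding gives B := tup(tup(Y1,X2,Y1),app(empty,X2),N).
Decompose tup/3: app(5,6) =?= X2,  N =?= tup(Y1,X2,Y1),  Y1 =?= X2.
Bind X2 := app(5,6); substituting into the remaining equations gives: N =?= tup(Y1,app(5,6),Y1),  Y1 =?= app(5,6). Substituting into the earlier bindings gives B := tup(tup(Y1,app(5,6),Y1),app(empty,app(5,6)),N), X := tup(Y1,app(5,6),Y1).
Bind N := tup(Y1,app(5,6),Y1); no other remaining equation mentions N. Substituting into the earlier binding gives B := tup(tup(Y1,app(5,6),Y1),app(empty,app(5,6)),tup(Y1,app(5,6),Y1)).
Bind Y1 := app(5,6). Substituting into the earlier bindings gives B := tup(tup(app(5,6),app(5,6),app(5,6)),app(empty,app(5,6)),tup(app(5,6),app(5,6),app(5,6))), X := tup(app(5,6),app(5,6),app(5,6)), N := tup(app(5,6),app(5,6),app(5,6)).
MGU = { S ↦ wrap(n), B ↦ tup(tup(app(5,6),app(5,6),app(5,6)),app(empty,app(5,6)),tup(app(5,6),app(5,6),app(5,6))), T ↦ wrap(false), X ↦ tup(app(5,6),app(5,6),app(5,6)), X2 ↦ app(5,6), N ↦ tup(app(5,6),app(5,6),app(5,6)), Y1 ↦ app(5,6) }, so B ↦ tup(tup(app(5,6),app(5,6),app(5,6)),app(empty,app(5,6)),tup(app(5,6),app(5,6),app(5,6))).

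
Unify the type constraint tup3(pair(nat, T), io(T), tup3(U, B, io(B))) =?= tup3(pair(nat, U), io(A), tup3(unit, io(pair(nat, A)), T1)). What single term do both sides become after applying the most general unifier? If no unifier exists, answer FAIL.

tup3(pair(nat, unit), io(unit), tup3(unit, io(pair(nat, unit)), io(io(pair(nat, unit)))))

Decompose tup3/3: pair(nat, T) =?= pair(nat, U),  io(T) =?= io(A),  tup3(U, B, io(B)) =?= tup3(unit, io(pair(nat, A)), T1).
Decompose pair/2: nat =?= nat,  T =?= U.
Delete trivial equation nat =?= nat.
Bind T := U; substituting into the one remaining equation that mentions T gives: io(U) =?= io(A).
Decompose io/1: U =?= A.
Bind U := A; substituting into the remaining equation gives: tup3(A, B, io(B)) =?= tup3(unit, io(pair(nat, A)), T1). Substituting into the earlier binding gives T := A.
Decompose tup3/3: A =?= unit,  B =?= io(pair(nat, A)),  io(B) =?= T1.
Bind A := unit; substituting into the one remaining equation that mentions A gives: B =?= io(pair(nat, unit)). Substituting into the earlier bindings gives T := unit, U := unit.
Bind B := io(pair(nat, unit)); substituting into the remaining equation gives: io(io(pair(nat, unit))) =?= T1.
Bind T1 := io(io(pair(nat, unit))).
Applying the MGU to either side gives tup3(pair(nat, unit), io(unit), tup3(unit, io(pair(nat, unit)), io(io(pair(nat, unit))))).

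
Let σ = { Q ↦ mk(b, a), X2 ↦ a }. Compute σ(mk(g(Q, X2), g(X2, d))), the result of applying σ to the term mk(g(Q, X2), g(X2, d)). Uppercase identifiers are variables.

Replace each occurrence of Q with mk(b, a).
Replace each occurrence of X2 with a.
Result: mk(g(mk(b, a), a), g(a, d)).

mk(g(mk(b, a), a), g(a, d))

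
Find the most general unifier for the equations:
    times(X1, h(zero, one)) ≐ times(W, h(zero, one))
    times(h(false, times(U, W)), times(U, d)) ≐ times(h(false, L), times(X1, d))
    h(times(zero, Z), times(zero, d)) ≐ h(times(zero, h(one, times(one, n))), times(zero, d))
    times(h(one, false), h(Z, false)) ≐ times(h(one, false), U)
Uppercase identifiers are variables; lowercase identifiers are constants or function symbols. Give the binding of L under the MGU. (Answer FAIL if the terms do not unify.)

times(h(h(one, times(one, n)), false), h(h(one, times(one, n)), false))

Decompose times/2: X1 ≐ W,  h(zero, one) ≐ h(zero, one).
Bind X1 := W; substituting into the one remaining equation that mentions X1 gives: times(h(false, times(U, W)), times(U, d)) ≐ times(h(false, L), times(W, d)).
Delete trivial equation h(zero, one) ≐ h(zero, one).
Decompose times/2: h(false, times(U, W)) ≐ h(false, L),  times(U, d) ≐ times(W, d).
Decompose h/2: false ≐ false,  times(U, W) ≐ L.
Delete trivial equation false ≐ false.
Bind L := times(U, W); no other remaining equation mentions L.
Decompose times/2: U ≐ W,  d ≐ d.
Bind U := W; substituting into the one remaining equation that mentions U gives: times(h(one, false), h(Z, false)) ≐ times(h(one, false), W). Substituting into the earlier binding gives L := times(W, W).
Delete trivial equation d ≐ d.
Decompose h/2: times(zero, Z) ≐ times(zero, h(one, times(one, n))),  times(zero, d) ≐ times(zero, d).
Decompose times/2: zero ≐ zero,  Z ≐ h(one, times(one, n)).
Delete trivial equation zero ≐ zero.
Bind Z := h(one, times(one, n)); substituting into the one remaining equation that mentions Z gives: times(h(one, false), h(h(one, times(one, n)), false)) ≐ times(h(one, false), W).
Delete trivial equation times(zero, d) ≐ times(zero, d).
Decompose times/2: h(one, false) ≐ h(one, false),  h(h(one, times(one, n)), false) ≐ W.
Delete trivial equation h(one, false) ≐ h(one, false).
Bind W := h(h(one, times(one, n)), false). Substituting into the earlier bindings gives X1 := h(h(one, times(one, n)), false), L := times(h(h(one, times(one, n)), false), h(h(one, times(one, n)), false)), U := h(h(one, times(one, n)), false).
MGU = { X1 := h(h(one, times(one, n)), false), L := times(h(h(one, times(one, n)), false), h(h(one, times(one, n)), false)), U := h(h(one, times(one, n)), false), Z := h(one, times(one, n)), W := h(h(one, times(one, n)), false) }, so L := times(h(h(one, times(one, n)), false), h(h(one, times(one, n)), false)).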